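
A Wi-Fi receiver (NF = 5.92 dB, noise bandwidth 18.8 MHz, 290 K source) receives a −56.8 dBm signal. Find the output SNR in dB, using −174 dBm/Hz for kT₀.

38.5 dB

Noise floor: N = −174 + 10 log₁₀(B) + NF
10 log₁₀(1.88×10⁷) = 72.74 dB
N = −174 + 72.74 + 5.92 = −95.34 dBm
SNR = P_sig − N = −56.8 − (−95.34) = 38.54 dB → 38.5 dB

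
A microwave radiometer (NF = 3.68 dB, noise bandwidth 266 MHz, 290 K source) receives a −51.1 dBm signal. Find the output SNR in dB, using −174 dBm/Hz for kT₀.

Noise floor: N = −174 + 10 log₁₀(B) + NF
10 log₁₀(2.66×10⁸) = 84.25 dB
N = −174 + 84.25 + 3.68 = −86.07 dBm
SNR = P_sig − N = −51.1 − (−86.07) = 34.97 dB → 35.0 dB

35.0 dB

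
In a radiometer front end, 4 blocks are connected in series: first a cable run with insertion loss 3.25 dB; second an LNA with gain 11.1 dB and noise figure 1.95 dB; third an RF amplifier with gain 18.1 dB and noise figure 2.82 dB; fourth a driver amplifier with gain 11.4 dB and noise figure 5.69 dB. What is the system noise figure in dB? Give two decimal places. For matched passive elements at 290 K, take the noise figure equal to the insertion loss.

5.40 dB

Convert to linear (a loss of L dB is a gain of −L dB): F_i = 10^(NF_i/10), G_i = 10^(G_i,dB/10)
  Stage 1: F_1 = 10^(3.25/10) = 2.113, G_1 = 10^(−3.25/10) = 0.4732
  Stage 2: F_2 = 10^(1.95/10) = 1.567, G_2 = 10^(11.1/10) = 12.88
  Stage 3: F_3 = 10^(2.82/10) = 1.914, G_3 = 10^(18.1/10) = 64.57
  Stage 4: F_4 = 10^(5.69/10) = 3.707, G_4 = 10^(11.4/10) = 13.80
Friis cascade:
  F = 2.113 + (1.567 − 1)/0.4732 + (1.914 − 1)/6.095 + (3.707 − 1)/393.6 = 3.468
NF = 10 log₁₀(3.468) = 5.40 dB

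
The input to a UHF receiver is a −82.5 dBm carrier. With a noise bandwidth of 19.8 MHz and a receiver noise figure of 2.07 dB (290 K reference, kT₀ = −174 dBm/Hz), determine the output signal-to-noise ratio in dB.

Noise floor: N = −174 + 10 log₁₀(B) + NF
10 log₁₀(1.98×10⁷) = 72.97 dB
N = −174 + 72.97 + 2.07 = −98.96 dBm
SNR = P_sig − N = −82.5 − (−98.96) = 16.46 dB → 16.5 dB

16.5 dB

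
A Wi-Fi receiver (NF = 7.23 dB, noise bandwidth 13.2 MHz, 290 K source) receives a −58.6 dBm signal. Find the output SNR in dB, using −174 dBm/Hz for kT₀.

37.0 dB

Noise floor: N = −174 + 10 log₁₀(B) + NF
10 log₁₀(1.32×10⁷) = 71.21 dB
N = −174 + 71.21 + 7.23 = −95.56 dBm
SNR = P_sig − N = −58.6 − (−95.56) = 36.96 dB → 37.0 dB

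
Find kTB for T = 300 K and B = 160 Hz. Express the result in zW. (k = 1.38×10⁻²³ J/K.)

662 zW

P_n = kTB = 1.38×10⁻²³ × 300 × 1.60×10² = 6.62×10⁻¹⁹ W = 662 zW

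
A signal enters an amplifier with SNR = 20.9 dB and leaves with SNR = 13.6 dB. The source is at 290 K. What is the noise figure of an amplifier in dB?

NF (dB) = SNR_in(dB) − SNR_out(dB) when the source is at T₀
NF = 20.9 − 13.6 = 7.3 dB

7.3 dB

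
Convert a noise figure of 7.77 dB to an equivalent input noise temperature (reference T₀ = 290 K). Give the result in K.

1445 K

F = 10^(7.77/10) = 5.98412
T_e = (F − 1)·T₀ = (5.98412 − 1) × 290 = 1445 K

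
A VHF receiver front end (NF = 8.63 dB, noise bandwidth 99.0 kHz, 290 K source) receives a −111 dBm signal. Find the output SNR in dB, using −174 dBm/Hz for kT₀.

Noise floor: N = −174 + 10 log₁₀(B) + NF
10 log₁₀(9.90×10⁴) = 49.96 dB
N = −174 + 49.96 + 8.63 = −115.41 dBm
SNR = P_sig − N = −111 − (−115.41) = 4.41 dB → 4.4 dB

4.4 dB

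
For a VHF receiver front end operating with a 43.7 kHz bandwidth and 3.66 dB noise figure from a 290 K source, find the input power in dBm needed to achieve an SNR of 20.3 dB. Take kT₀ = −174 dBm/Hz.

−103.6 dBm

Sensitivity = −174 + 10 log₁₀(B) + NF + SNR_min
= −174 + 46.4 + 3.66 + 20.3
= −103.64 dBm → −103.6 dBm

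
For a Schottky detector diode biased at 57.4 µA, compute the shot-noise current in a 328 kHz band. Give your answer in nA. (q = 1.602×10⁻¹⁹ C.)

2.46 nA

I_n = √(2qI·B)
2qI·B = 2 × 1.602×10⁻¹⁹ × 5.74×10⁻⁵ × 3.28×10⁵ = 6.03×10⁻¹⁸ A²
I_n = √(6.03×10⁻¹⁸) = 2.46×10⁻⁹ A = 2.46 nA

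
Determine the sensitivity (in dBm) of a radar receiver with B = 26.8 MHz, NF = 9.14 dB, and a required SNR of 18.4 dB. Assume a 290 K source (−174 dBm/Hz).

Sensitivity = −174 + 10 log₁₀(B) + NF + SNR_min
= −174 + 74.28 + 9.14 + 18.4
= −72.18 dBm → −72.2 dBm

−72.2 dBm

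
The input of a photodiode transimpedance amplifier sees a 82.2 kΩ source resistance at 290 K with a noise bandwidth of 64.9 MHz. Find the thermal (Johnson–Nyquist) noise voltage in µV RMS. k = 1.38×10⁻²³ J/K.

V_n = √(4kTRB)
4kTRB = 4 × 1.38×10⁻²³ × 290 × 8.22×10⁴ × 6.49×10⁷ = 8.54×10⁻⁸ V²
V_n = √(8.54×10⁻⁸) = 2.92×10⁻⁴ V = 292 µV

292 µV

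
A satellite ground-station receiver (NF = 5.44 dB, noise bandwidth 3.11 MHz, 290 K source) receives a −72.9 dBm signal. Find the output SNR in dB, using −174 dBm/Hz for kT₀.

30.7 dB

Noise floor: N = −174 + 10 log₁₀(B) + NF
10 log₁₀(3.11×10⁶) = 64.93 dB
N = −174 + 64.93 + 5.44 = −103.63 dBm
SNR = P_sig − N = −72.9 − (−103.63) = 30.73 dB → 30.7 dB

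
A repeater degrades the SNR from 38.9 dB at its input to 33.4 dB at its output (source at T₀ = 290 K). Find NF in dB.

NF (dB) = SNR_in(dB) − SNR_out(dB) when the source is at T₀
NF = 38.9 − 33.4 = 5.5 dB

5.5 dB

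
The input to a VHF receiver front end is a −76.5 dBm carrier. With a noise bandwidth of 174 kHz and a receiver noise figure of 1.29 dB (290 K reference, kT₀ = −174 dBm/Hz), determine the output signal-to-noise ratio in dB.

Noise floor: N = −174 + 10 log₁₀(B) + NF
10 log₁₀(1.74×10⁵) = 52.41 dB
N = −174 + 52.41 + 1.29 = −120.30 dBm
SNR = P_sig − N = −76.5 − (−120.30) = 43.80 dB → 43.8 dB

43.8 dB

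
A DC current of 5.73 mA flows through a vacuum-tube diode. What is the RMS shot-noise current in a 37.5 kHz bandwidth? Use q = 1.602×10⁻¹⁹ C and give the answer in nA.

I_n = √(2qI·B)
2qI·B = 2 × 1.602×10⁻¹⁹ × 5.73×10⁻³ × 3.75×10⁴ = 6.88×10⁻¹⁷ A²
I_n = √(6.88×10⁻¹⁷) = 8.30×10⁻⁹ A = 8.30 nA

8.30 nA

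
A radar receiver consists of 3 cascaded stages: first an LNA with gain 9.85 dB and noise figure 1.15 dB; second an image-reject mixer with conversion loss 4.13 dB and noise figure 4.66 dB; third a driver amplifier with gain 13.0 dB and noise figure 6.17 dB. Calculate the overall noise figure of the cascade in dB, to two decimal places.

Convert to linear (a loss of L dB is a gain of −L dB): F_i = 10^(NF_i/10), G_i = 10^(G_i,dB/10)
  Stage 1: F_1 = 10^(1.15/10) = 1.303, G_1 = 10^(9.85/10) = 9.661
  Stage 2: F_2 = 10^(4.66/10) = 2.924, G_2 = 10^(−4.13/10) = 0.3864
  Stage 3: F_3 = 10^(6.17/10) = 4.140, G_3 = 10^(13.0/10) = 19.95
Friis cascade:
  F = 1.303 + (2.924 − 1)/9.661 + (4.140 − 1)/3.733 = 2.344
NF = 10 log₁₀(2.344) = 3.70 dB

3.70 dB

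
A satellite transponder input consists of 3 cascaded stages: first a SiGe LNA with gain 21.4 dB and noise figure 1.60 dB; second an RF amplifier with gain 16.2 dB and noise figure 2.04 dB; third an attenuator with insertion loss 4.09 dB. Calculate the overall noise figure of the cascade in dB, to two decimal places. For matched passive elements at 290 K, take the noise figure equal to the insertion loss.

Convert to linear (a loss of L dB is a gain of −L dB): F_i = 10^(NF_i/10), G_i = 10^(G_i,dB/10)
  Stage 1: F_1 = 10^(1.60/10) = 1.445, G_1 = 10^(21.4/10) = 138.0
  Stage 2: F_2 = 10^(2.04/10) = 1.600, G_2 = 10^(16.2/10) = 41.69
  Stage 3: F_3 = 10^(4.09/10) = 2.564, G_3 = 10^(−4.09/10) = 0.3899
Friis cascade:
  F = 1.445 + (1.600 − 1)/138.0 + (2.564 − 1)/5754 = 1.450
NF = 10 log₁₀(1.450) = 1.61 dB

1.61 dB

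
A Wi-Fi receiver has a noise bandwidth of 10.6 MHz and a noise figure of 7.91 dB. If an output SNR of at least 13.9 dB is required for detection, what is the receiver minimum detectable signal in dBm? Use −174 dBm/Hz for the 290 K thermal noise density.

−81.9 dBm

Sensitivity = −174 + 10 log₁₀(B) + NF + SNR_min
= −174 + 70.25 + 7.91 + 13.9
= −81.94 dBm → −81.9 dBm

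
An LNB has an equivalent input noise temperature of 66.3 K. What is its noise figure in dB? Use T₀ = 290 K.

F = 1 + T_e/T₀ = 1 + 66.3/290 = 1.22862
NF = 10 log₁₀(1.22862) = 0.894 dB

0.894 dB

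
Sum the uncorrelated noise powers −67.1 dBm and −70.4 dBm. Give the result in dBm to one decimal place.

−65.4 dBm

Convert to linear, add, convert back:
P₁ = 1.95×10⁻¹⁰ W, P₂ = 9.12×10⁻¹¹ W
P_tot = 2.86×10⁻¹⁰ W → 10 log₁₀(P_tot / 10⁻³) = −65.4 dBm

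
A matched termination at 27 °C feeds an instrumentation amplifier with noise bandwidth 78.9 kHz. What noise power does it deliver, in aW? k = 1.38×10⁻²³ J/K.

T = 27 °C + 273.15 = 300.15 K
P_n = kTB = 1.38×10⁻²³ × 300.15 × 7.89×10⁴ = 3.27×10⁻¹⁶ W = 327 aW

327 aW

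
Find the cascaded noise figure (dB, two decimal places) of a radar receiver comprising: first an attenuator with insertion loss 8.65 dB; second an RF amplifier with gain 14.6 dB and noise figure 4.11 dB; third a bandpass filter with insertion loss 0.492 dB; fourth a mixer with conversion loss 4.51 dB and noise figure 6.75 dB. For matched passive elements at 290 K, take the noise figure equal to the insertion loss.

13.00 dB

Convert to linear (a loss of L dB is a gain of −L dB): F_i = 10^(NF_i/10), G_i = 10^(G_i,dB/10)
  Stage 1: F_1 = 10^(8.65/10) = 7.328, G_1 = 10^(−8.65/10) = 0.1365
  Stage 2: F_2 = 10^(4.11/10) = 2.576, G_2 = 10^(14.6/10) = 28.84
  Stage 3: F_3 = 10^(0.492/10) = 1.120, G_3 = 10^(−0.492/10) = 0.8929
  Stage 4: F_4 = 10^(6.75/10) = 4.732, G_4 = 10^(−4.51/10) = 0.3540
Friis cascade:
  F = 7.328 + (2.576 − 1)/0.1365 + (1.120 − 1)/3.936 + (4.732 − 1)/3.514 = 19.97
NF = 10 log₁₀(19.97) = 13.00 dB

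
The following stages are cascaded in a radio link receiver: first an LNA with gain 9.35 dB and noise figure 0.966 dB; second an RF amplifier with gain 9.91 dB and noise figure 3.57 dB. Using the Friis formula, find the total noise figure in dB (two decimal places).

Convert to linear (a loss of L dB is a gain of −L dB): F_i = 10^(NF_i/10), G_i = 10^(G_i,dB/10)
  Stage 1: F_1 = 10^(0.966/10) = 1.249, G_1 = 10^(9.35/10) = 8.610
  Stage 2: F_2 = 10^(3.57/10) = 2.275, G_2 = 10^(9.91/10) = 9.795
Friis cascade:
  F = 1.249 + (2.275 − 1)/8.610 = 1.397
NF = 10 log₁₀(1.397) = 1.45 dB

1.45 dB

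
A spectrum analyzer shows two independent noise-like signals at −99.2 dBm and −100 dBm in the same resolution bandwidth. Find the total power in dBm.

−96.6 dBm

Convert to linear, add, convert back:
P₁ = 1.20×10⁻¹³ W, P₂ = 1.00×10⁻¹³ W
P_tot = 2.20×10⁻¹³ W → 10 log₁₀(P_tot / 10⁻³) = −96.6 dBm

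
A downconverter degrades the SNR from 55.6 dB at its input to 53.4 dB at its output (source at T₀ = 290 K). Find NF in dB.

2.2 dB

NF (dB) = SNR_in(dB) − SNR_out(dB) when the source is at T₀
NF = 55.6 − 53.4 = 2.2 dB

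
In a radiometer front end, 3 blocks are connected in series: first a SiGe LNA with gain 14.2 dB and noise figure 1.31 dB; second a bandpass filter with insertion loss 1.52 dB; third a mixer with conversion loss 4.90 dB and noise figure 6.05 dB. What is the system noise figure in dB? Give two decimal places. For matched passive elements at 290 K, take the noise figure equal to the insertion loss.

Convert to linear (a loss of L dB is a gain of −L dB): F_i = 10^(NF_i/10), G_i = 10^(G_i,dB/10)
  Stage 1: F_1 = 10^(1.31/10) = 1.352, G_1 = 10^(14.2/10) = 26.30
  Stage 2: F_2 = 10^(1.52/10) = 1.419, G_2 = 10^(−1.52/10) = 0.7047
  Stage 3: F_3 = 10^(6.05/10) = 4.027, G_3 = 10^(−4.90/10) = 0.3236
Friis cascade:
  F = 1.352 + (1.419 − 1)/26.30 + (4.027 − 1)/18.54 = 1.531
NF = 10 log₁₀(1.531) = 1.85 dB

1.85 dB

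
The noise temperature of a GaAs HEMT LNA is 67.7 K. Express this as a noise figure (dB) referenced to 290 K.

0.911 dB

F = 1 + T_e/T₀ = 1 + 67.7/290 = 1.23345
NF = 10 log₁₀(1.23345) = 0.911 dB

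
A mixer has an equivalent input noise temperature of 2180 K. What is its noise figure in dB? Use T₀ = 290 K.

9.30 dB

F = 1 + T_e/T₀ = 1 + 2180/290 = 8.51724
NF = 10 log₁₀(8.51724) = 9.30 dB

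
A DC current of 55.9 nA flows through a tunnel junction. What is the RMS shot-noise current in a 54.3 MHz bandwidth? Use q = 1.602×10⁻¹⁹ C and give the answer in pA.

I_n = √(2qI·B)
2qI·B = 2 × 1.602×10⁻¹⁹ × 5.59×10⁻⁸ × 5.43×10⁷ = 9.73×10⁻¹⁹ A²
I_n = √(9.73×10⁻¹⁹) = 9.86×10⁻¹⁰ A = 986 pA

986 pA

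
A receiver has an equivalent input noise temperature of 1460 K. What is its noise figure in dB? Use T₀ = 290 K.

7.81 dB

F = 1 + T_e/T₀ = 1 + 1460/290 = 6.03448
NF = 10 log₁₀(6.03448) = 7.81 dB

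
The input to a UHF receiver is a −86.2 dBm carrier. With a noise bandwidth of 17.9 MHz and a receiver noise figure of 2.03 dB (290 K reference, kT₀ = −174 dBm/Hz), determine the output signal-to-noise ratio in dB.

Noise floor: N = −174 + 10 log₁₀(B) + NF
10 log₁₀(1.79×10⁷) = 72.53 dB
N = −174 + 72.53 + 2.03 = −99.44 dBm
SNR = P_sig − N = −86.2 − (−99.44) = 13.24 dB → 13.2 dB

13.2 dB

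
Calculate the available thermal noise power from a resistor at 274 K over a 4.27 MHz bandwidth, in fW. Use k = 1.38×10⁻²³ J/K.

16.1 fW

P_n = kTB = 1.38×10⁻²³ × 274 × 4.27×10⁶ = 1.61×10⁻¹⁴ W = 16.1 fW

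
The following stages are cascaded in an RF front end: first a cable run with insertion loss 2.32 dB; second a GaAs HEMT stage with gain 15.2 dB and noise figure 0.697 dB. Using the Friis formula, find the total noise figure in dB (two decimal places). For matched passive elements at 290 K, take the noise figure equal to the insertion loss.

Convert to linear (a loss of L dB is a gain of −L dB): F_i = 10^(NF_i/10), G_i = 10^(G_i,dB/10)
  Stage 1: F_1 = 10^(2.32/10) = 1.706, G_1 = 10^(−2.32/10) = 0.5861
  Stage 2: F_2 = 10^(0.697/10) = 1.174, G_2 = 10^(15.2/10) = 33.11
Friis cascade:
  F = 1.706 + (1.174 − 1)/0.5861 = 2.003
NF = 10 log₁₀(2.003) = 3.02 dB

3.02 dB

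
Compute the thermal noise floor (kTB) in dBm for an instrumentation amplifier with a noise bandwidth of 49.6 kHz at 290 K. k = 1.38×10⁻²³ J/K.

P_n = kTB = 1.38×10⁻²³ × 290 × 4.96×10⁴ = 1.98×10⁻¹⁶ W
In dBm: 10 log₁₀(1.98×10⁻¹⁶ / 10⁻³) = −127.0 dBm

−127.0 dBm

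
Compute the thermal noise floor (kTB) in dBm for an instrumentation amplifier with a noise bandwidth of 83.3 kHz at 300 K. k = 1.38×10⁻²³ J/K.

P_n = kTB = 1.38×10⁻²³ × 300 × 8.33×10⁴ = 3.45×10⁻¹⁶ W
In dBm: 10 log₁₀(3.45×10⁻¹⁶ / 10⁻³) = −124.6 dBm

−124.6 dBm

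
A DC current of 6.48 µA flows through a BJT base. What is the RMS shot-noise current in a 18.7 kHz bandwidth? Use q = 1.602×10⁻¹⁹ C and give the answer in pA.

I_n = √(2qI·B)
2qI·B = 2 × 1.602×10⁻¹⁹ × 6.48×10⁻⁶ × 1.87×10⁴ = 3.88×10⁻²⁰ A²
I_n = √(3.88×10⁻²⁰) = 1.97×10⁻¹⁰ A = 197 pA

197 pA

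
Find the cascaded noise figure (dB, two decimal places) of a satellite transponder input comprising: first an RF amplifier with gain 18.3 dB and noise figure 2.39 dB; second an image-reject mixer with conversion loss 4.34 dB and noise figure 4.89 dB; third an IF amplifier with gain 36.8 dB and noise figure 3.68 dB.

2.60 dB

Convert to linear (a loss of L dB is a gain of −L dB): F_i = 10^(NF_i/10), G_i = 10^(G_i,dB/10)
  Stage 1: F_1 = 10^(2.39/10) = 1.734, G_1 = 10^(18.3/10) = 67.61
  Stage 2: F_2 = 10^(4.89/10) = 3.083, G_2 = 10^(−4.34/10) = 0.3681
  Stage 3: F_3 = 10^(3.68/10) = 2.333, G_3 = 10^(36.8/10) = 4786
Friis cascade:
  F = 1.734 + (3.083 − 1)/67.61 + (2.333 − 1)/24.89 = 1.818
NF = 10 log₁₀(1.818) = 2.60 dB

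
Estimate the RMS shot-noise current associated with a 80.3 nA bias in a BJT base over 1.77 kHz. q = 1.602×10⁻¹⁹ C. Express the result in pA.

6.75 pA

I_n = √(2qI·B)
2qI·B = 2 × 1.602×10⁻¹⁹ × 8.03×10⁻⁸ × 1.77×10³ = 4.55×10⁻²³ A²
I_n = √(4.55×10⁻²³) = 6.75×10⁻¹² A = 6.75 pA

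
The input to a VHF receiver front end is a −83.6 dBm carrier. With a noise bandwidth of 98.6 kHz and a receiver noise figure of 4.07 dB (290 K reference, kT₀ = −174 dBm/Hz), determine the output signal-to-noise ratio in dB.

Noise floor: N = −174 + 10 log₁₀(B) + NF
10 log₁₀(9.86×10⁴) = 49.94 dB
N = −174 + 49.94 + 4.07 = −119.99 dBm
SNR = P_sig − N = −83.6 − (−119.99) = 36.39 dB → 36.4 dB

36.4 dB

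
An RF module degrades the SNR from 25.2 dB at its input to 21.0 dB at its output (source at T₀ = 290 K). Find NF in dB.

NF (dB) = SNR_in(dB) − SNR_out(dB) when the source is at T₀
NF = 25.2 − 21.0 = 4.2 dB

4.2 dB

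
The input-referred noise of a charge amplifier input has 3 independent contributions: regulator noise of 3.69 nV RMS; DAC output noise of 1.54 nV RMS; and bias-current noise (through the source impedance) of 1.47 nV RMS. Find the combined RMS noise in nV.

4.26 nV

Uncorrelated sources add in power (mean-square): V_tot = √(ΣV_i²)
V_tot = √[(3.69×10⁻⁹)² + (1.54×10⁻⁹)² + (1.47×10⁻⁹)²] = 4.26×10⁻⁹ V = 4.26 nV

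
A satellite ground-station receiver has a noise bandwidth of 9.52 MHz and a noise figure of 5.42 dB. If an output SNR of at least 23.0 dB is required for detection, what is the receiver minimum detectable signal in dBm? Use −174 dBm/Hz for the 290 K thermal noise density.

−75.8 dBm

Sensitivity = −174 + 10 log₁₀(B) + NF + SNR_min
= −174 + 69.79 + 5.42 + 23.0
= −75.79 dBm → −75.8 dBm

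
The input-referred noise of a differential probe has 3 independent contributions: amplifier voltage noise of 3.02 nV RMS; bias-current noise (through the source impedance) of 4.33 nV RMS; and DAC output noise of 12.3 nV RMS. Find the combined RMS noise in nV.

Uncorrelated sources add in power (mean-square): V_tot = √(ΣV_i²)
V_tot = √[(3.02×10⁻⁹)² + (4.33×10⁻⁹)² + (1.23×10⁻⁸)²] = 1.34×10⁻⁸ V = 13.4 nV

13.4 nV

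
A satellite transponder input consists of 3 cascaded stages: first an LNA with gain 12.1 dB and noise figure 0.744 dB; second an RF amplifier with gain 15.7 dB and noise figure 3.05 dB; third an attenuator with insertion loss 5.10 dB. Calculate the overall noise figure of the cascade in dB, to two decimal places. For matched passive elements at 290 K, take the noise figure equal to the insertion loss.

Convert to linear (a loss of L dB is a gain of −L dB): F_i = 10^(NF_i/10), G_i = 10^(G_i,dB/10)
  Stage 1: F_1 = 10^(0.744/10) = 1.187, G_1 = 10^(12.1/10) = 16.22
  Stage 2: F_2 = 10^(3.05/10) = 2.018, G_2 = 10^(15.7/10) = 37.15
  Stage 3: F_3 = 10^(5.10/10) = 3.236, G_3 = 10^(−5.10/10) = 0.3090
Friis cascade:
  F = 1.187 + (2.018 − 1)/16.22 + (3.236 − 1)/602.6 = 1.253
NF = 10 log₁₀(1.253) = 0.98 dB

0.98 dB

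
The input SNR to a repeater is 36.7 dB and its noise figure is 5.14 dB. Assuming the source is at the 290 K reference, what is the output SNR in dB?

31.56 dB

By definition F = SNR_in/SNR_out, so in dB: SNR_out = SNR_in − NF
SNR_out = 36.7 − 5.14 = 31.56 dB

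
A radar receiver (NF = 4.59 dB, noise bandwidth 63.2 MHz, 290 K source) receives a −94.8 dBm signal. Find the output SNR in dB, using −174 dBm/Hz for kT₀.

Noise floor: N = −174 + 10 log₁₀(B) + NF
10 log₁₀(6.32×10⁷) = 78.01 dB
N = −174 + 78.01 + 4.59 = −91.40 dBm
SNR = P_sig − N = −94.8 − (−91.40) = −3.40 dB → −3.4 dB

−3.4 dB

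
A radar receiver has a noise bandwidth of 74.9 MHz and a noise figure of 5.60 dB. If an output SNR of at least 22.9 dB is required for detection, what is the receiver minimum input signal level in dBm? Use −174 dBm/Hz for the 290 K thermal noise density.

Sensitivity = −174 + 10 log₁₀(B) + NF + SNR_min
= −174 + 78.74 + 5.60 + 22.9
= −66.76 dBm → −66.8 dBm

−66.8 dBm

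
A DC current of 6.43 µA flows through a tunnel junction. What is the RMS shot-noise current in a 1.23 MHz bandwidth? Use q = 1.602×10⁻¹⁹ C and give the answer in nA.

1.59 nA

I_n = √(2qI·B)
2qI·B = 2 × 1.602×10⁻¹⁹ × 6.43×10⁻⁶ × 1.23×10⁶ = 2.53×10⁻¹⁸ A²
I_n = √(2.53×10⁻¹⁸) = 1.59×10⁻⁹ A = 1.59 nA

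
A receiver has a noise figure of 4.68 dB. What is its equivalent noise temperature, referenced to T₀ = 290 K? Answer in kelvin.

562 K

F = 10^(4.68/10) = 2.93765
T_e = (F − 1)·T₀ = (2.93765 − 1) × 290 = 562 K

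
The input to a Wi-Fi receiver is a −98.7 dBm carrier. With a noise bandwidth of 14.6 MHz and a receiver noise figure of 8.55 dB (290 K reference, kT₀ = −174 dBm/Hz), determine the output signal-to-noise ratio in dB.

Noise floor: N = −174 + 10 log₁₀(B) + NF
10 log₁₀(1.46×10⁷) = 71.64 dB
N = −174 + 71.64 + 8.55 = −93.81 dBm
SNR = P_sig − N = −98.7 − (−93.81) = −4.89 dB → −4.9 dB

−4.9 dB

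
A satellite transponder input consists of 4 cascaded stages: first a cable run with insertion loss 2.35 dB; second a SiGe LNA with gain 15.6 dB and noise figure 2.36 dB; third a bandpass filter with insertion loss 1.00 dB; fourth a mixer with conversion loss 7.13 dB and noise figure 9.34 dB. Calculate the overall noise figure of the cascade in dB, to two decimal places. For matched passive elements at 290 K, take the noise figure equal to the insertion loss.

5.34 dB

Convert to linear (a loss of L dB is a gain of −L dB): F_i = 10^(NF_i/10), G_i = 10^(G_i,dB/10)
  Stage 1: F_1 = 10^(2.35/10) = 1.718, G_1 = 10^(−2.35/10) = 0.5821
  Stage 2: F_2 = 10^(2.36/10) = 1.722, G_2 = 10^(15.6/10) = 36.31
  Stage 3: F_3 = 10^(1.00/10) = 1.259, G_3 = 10^(−1.00/10) = 0.7943
  Stage 4: F_4 = 10^(9.34/10) = 8.590, G_4 = 10^(−7.13/10) = 0.1936
Friis cascade:
  F = 1.718 + (1.722 − 1)/0.5821 + (1.259 − 1)/21.13 + (8.590 − 1)/16.79 = 3.422
NF = 10 log₁₀(3.422) = 5.34 dB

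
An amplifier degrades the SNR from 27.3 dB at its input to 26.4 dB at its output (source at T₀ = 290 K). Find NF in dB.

0.9 dB

NF (dB) = SNR_in(dB) − SNR_out(dB) when the source is at T₀
NF = 27.3 − 26.4 = 0.9 dB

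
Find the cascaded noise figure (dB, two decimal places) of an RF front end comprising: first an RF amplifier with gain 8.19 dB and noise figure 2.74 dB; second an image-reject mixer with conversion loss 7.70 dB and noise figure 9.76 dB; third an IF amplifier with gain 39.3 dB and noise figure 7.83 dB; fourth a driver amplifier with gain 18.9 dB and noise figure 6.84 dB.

8.86 dB

Convert to linear (a loss of L dB is a gain of −L dB): F_i = 10^(NF_i/10), G_i = 10^(G_i,dB/10)
  Stage 1: F_1 = 10^(2.74/10) = 1.879, G_1 = 10^(8.19/10) = 6.592
  Stage 2: F_2 = 10^(9.76/10) = 9.462, G_2 = 10^(−7.70/10) = 0.1698
  Stage 3: F_3 = 10^(7.83/10) = 6.067, G_3 = 10^(39.3/10) = 8511
  Stage 4: F_4 = 10^(6.84/10) = 4.831, G_4 = 10^(18.9/10) = 77.62
Friis cascade:
  F = 1.879 + (9.462 − 1)/6.592 + (6.067 − 1)/1.119 + (4.831 − 1)/9528 = 7.690
NF = 10 log₁₀(7.690) = 8.86 dB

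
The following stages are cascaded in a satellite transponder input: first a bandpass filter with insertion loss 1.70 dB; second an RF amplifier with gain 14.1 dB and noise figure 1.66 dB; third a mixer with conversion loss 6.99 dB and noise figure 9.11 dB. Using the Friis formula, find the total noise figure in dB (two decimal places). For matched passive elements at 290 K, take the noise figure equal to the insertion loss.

Convert to linear (a loss of L dB is a gain of −L dB): F_i = 10^(NF_i/10), G_i = 10^(G_i,dB/10)
  Stage 1: F_1 = 10^(1.70/10) = 1.479, G_1 = 10^(−1.70/10) = 0.6761
  Stage 2: F_2 = 10^(1.66/10) = 1.466, G_2 = 10^(14.1/10) = 25.70
  Stage 3: F_3 = 10^(9.11/10) = 8.147, G_3 = 10^(−6.99/10) = 0.2000
Friis cascade:
  F = 1.479 + (1.466 − 1)/0.6761 + (8.147 − 1)/17.38 = 2.579
NF = 10 log₁₀(2.579) = 4.11 dB

4.11 dB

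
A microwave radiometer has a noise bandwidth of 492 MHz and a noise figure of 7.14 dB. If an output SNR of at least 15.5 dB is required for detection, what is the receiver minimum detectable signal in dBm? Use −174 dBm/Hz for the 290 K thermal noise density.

Sensitivity = −174 + 10 log₁₀(B) + NF + SNR_min
= −174 + 86.92 + 7.14 + 15.5
= −64.44 dBm → −64.4 dBm

−64.4 dBm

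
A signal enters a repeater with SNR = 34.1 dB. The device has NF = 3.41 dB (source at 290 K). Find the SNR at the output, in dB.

30.69 dB

By definition F = SNR_in/SNR_out, so in dB: SNR_out = SNR_in − NF
SNR_out = 34.1 − 3.41 = 30.69 dB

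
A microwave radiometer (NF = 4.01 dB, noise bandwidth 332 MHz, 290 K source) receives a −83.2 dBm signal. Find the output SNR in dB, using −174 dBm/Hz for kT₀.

Noise floor: N = −174 + 10 log₁₀(B) + NF
10 log₁₀(3.32×10⁸) = 85.21 dB
N = −174 + 85.21 + 4.01 = −84.78 dBm
SNR = P_sig − N = −83.2 − (−84.78) = 1.58 dB → 1.6 dB

1.6 dB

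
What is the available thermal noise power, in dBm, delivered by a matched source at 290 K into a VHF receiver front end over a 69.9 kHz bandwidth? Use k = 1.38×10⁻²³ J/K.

P_n = kTB = 1.38×10⁻²³ × 290 × 6.99×10⁴ = 2.80×10⁻¹⁶ W
In dBm: 10 log₁₀(2.80×10⁻¹⁶ / 10⁻³) = −125.5 dBm

−125.5 dBm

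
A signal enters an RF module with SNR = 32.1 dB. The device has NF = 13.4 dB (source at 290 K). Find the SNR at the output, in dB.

By definition F = SNR_in/SNR_out, so in dB: SNR_out = SNR_in − NF
SNR_out = 32.1 − 13.4 = 18.7 dB

18.7 dB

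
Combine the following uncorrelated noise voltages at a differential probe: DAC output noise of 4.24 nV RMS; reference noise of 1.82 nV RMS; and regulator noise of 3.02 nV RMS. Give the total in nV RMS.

5.51 nV

Uncorrelated sources add in power (mean-square): V_tot = √(ΣV_i²)
V_tot = √[(4.24×10⁻⁹)² + (1.82×10⁻⁹)² + (3.02×10⁻⁹)²] = 5.51×10⁻⁹ V = 5.51 nV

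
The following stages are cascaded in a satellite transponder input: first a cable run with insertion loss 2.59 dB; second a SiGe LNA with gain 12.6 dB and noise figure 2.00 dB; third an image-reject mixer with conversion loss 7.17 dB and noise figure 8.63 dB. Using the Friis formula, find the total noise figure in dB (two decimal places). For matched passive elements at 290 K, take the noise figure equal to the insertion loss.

5.45 dB

Convert to linear (a loss of L dB is a gain of −L dB): F_i = 10^(NF_i/10), G_i = 10^(G_i,dB/10)
  Stage 1: F_1 = 10^(2.59/10) = 1.816, G_1 = 10^(−2.59/10) = 0.5508
  Stage 2: F_2 = 10^(2.00/10) = 1.585, G_2 = 10^(12.6/10) = 18.20
  Stage 3: F_3 = 10^(8.63/10) = 7.295, G_3 = 10^(−7.17/10) = 0.1919
Friis cascade:
  F = 1.816 + (1.585 − 1)/0.5508 + (7.295 − 1)/10.02 = 3.505
NF = 10 log₁₀(3.505) = 5.45 dB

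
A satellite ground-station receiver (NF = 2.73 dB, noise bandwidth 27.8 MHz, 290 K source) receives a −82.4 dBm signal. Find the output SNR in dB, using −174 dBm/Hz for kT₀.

14.4 dB

Noise floor: N = −174 + 10 log₁₀(B) + NF
10 log₁₀(2.78×10⁷) = 74.44 dB
N = −174 + 74.44 + 2.73 = −96.83 dBm
SNR = P_sig − N = −82.4 − (−96.83) = 14.43 dB → 14.4 dB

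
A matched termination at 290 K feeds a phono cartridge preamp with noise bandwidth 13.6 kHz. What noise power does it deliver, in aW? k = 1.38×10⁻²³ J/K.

54.4 aW

P_n = kTB = 1.38×10⁻²³ × 290 × 1.36×10⁴ = 5.44×10⁻¹⁷ W = 54.4 aW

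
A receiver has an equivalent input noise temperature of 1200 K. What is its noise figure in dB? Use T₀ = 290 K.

7.11 dB

F = 1 + T_e/T₀ = 1 + 1200/290 = 5.13793
NF = 10 log₁₀(5.13793) = 7.11 dB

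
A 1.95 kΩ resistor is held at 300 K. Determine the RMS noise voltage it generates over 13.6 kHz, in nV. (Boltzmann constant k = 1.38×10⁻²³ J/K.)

V_n = √(4kTRB)
4kTRB = 4 × 1.38×10⁻²³ × 300 × 1.95×10³ × 1.36×10⁴ = 4.39×10⁻¹³ V²
V_n = √(4.39×10⁻¹³) = 6.63×10⁻⁷ V = 663 nV

663 nV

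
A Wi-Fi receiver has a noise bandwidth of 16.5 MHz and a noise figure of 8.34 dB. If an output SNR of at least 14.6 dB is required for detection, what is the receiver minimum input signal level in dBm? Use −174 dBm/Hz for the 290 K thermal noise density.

Sensitivity = −174 + 10 log₁₀(B) + NF + SNR_min
= −174 + 72.17 + 8.34 + 14.6
= −78.89 dBm → −78.9 dBm

−78.9 dBm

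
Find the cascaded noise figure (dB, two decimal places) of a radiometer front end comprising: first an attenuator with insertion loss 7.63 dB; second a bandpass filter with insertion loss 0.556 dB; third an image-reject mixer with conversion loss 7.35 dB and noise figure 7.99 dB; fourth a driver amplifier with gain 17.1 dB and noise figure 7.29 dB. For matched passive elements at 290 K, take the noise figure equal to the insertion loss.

Convert to linear (a loss of L dB is a gain of −L dB): F_i = 10^(NF_i/10), G_i = 10^(G_i,dB/10)
  Stage 1: F_1 = 10^(7.63/10) = 5.794, G_1 = 10^(−7.63/10) = 0.1726
  Stage 2: F_2 = 10^(0.556/10) = 1.137, G_2 = 10^(−0.556/10) = 0.8798
  Stage 3: F_3 = 10^(7.99/10) = 6.295, G_3 = 10^(−7.35/10) = 0.1841
  Stage 4: F_4 = 10^(7.29/10) = 5.358, G_4 = 10^(17.1/10) = 51.29
Friis cascade:
  F = 5.794 + (1.137 − 1)/0.1726 + (6.295 − 1)/0.1518 + (5.358 − 1)/0.02795 = 197.4
NF = 10 log₁₀(197.4) = 22.95 dB

22.95 dB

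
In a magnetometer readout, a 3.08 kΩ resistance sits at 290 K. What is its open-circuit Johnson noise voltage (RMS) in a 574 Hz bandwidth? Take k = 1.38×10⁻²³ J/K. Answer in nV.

168 nV

V_n = √(4kTRB)
4kTRB = 4 × 1.38×10⁻²³ × 290 × 3.08×10³ × 5.74×10² = 2.83×10⁻¹⁴ V²
V_n = √(2.83×10⁻¹⁴) = 1.68×10⁻⁷ V = 168 nV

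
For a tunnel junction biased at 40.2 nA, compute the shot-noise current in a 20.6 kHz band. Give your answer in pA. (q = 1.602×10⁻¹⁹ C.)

I_n = √(2qI·B)
2qI·B = 2 × 1.602×10⁻¹⁹ × 4.02×10⁻⁸ × 2.06×10⁴ = 2.65×10⁻²² A²
I_n = √(2.65×10⁻²²) = 1.63×10⁻¹¹ A = 16.3 pA

16.3 pA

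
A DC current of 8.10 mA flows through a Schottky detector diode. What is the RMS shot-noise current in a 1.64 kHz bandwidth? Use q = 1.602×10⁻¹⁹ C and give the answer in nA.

I_n = √(2qI·B)
2qI·B = 2 × 1.602×10⁻¹⁹ × 8.10×10⁻³ × 1.64×10³ = 4.26×10⁻¹⁸ A²
I_n = √(4.26×10⁻¹⁸) = 2.06×10⁻⁹ A = 2.06 nA

2.06 nA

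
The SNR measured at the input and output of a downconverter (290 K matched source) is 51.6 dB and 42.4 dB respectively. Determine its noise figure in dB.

NF (dB) = SNR_in(dB) − SNR_out(dB) when the source is at T₀
NF = 51.6 − 42.4 = 9.2 dB

9.2 dB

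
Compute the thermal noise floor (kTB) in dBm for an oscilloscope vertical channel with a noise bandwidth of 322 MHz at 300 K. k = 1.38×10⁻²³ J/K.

P_n = kTB = 1.38×10⁻²³ × 300 × 3.22×10⁸ = 1.33×10⁻¹² W
In dBm: 10 log₁₀(1.33×10⁻¹² / 10⁻³) = −88.8 dBm

−88.8 dBm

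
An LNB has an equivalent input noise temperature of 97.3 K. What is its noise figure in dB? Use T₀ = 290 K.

1.26 dB

F = 1 + T_e/T₀ = 1 + 97.3/290 = 1.33552
NF = 10 log₁₀(1.33552) = 1.26 dB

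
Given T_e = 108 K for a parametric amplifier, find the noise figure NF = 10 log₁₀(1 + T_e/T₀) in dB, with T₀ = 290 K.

1.37 dB

F = 1 + T_e/T₀ = 1 + 108/290 = 1.37241
NF = 10 log₁₀(1.37241) = 1.37 dB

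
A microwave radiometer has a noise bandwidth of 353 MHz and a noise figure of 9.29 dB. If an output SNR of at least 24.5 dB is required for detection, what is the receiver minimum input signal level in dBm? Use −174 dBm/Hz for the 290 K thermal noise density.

−54.7 dBm

Sensitivity = −174 + 10 log₁₀(B) + NF + SNR_min
= −174 + 85.48 + 9.29 + 24.5
= −54.73 dBm → −54.7 dBm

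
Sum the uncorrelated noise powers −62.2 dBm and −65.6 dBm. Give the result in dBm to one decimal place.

−60.6 dBm

Convert to linear, add, convert back:
P₁ = 6.03×10⁻¹⁰ W, P₂ = 2.75×10⁻¹⁰ W
P_tot = 8.78×10⁻¹⁰ W → 10 log₁₀(P_tot / 10⁻³) = −60.6 dBm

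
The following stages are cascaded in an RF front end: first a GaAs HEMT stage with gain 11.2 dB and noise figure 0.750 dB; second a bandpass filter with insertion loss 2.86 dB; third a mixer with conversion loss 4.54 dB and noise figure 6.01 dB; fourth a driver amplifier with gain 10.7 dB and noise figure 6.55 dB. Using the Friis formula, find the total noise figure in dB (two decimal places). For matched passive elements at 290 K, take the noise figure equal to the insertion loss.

Convert to linear (a loss of L dB is a gain of −L dB): F_i = 10^(NF_i/10), G_i = 10^(G_i,dB/10)
  Stage 1: F_1 = 10^(0.750/10) = 1.189, G_1 = 10^(11.2/10) = 13.18
  Stage 2: F_2 = 10^(2.86/10) = 1.932, G_2 = 10^(−2.86/10) = 0.5176
  Stage 3: F_3 = 10^(6.01/10) = 3.990, G_3 = 10^(−4.54/10) = 0.3516
  Stage 4: F_4 = 10^(6.55/10) = 4.519, G_4 = 10^(10.7/10) = 11.75
Friis cascade:
  F = 1.189 + (1.932 − 1)/13.18 + (3.990 − 1)/6.823 + (4.519 − 1)/2.399 = 3.164
NF = 10 log₁₀(3.164) = 5.00 dB

5.00 dB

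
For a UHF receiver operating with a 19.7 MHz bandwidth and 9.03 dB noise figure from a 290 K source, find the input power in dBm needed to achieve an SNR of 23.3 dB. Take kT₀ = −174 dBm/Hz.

−68.7 dBm

Sensitivity = −174 + 10 log₁₀(B) + NF + SNR_min
= −174 + 72.94 + 9.03 + 23.3
= −68.73 dBm → −68.7 dBm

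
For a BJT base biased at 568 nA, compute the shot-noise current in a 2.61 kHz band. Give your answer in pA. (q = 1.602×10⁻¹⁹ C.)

21.8 pA

I_n = √(2qI·B)
2qI·B = 2 × 1.602×10⁻¹⁹ × 5.68×10⁻⁷ × 2.61×10³ = 4.75×10⁻²² A²
I_n = √(4.75×10⁻²²) = 2.18×10⁻¹¹ A = 21.8 pA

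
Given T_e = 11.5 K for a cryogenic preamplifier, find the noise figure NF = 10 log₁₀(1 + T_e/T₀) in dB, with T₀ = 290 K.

0.169 dB

F = 1 + T_e/T₀ = 1 + 11.5/290 = 1.03966
NF = 10 log₁₀(1.03966) = 0.169 dB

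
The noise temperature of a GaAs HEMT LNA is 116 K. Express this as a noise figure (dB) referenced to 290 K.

1.46 dB

F = 1 + T_e/T₀ = 1 + 116/290 = 1.4
NF = 10 log₁₀(1.4) = 1.46 dB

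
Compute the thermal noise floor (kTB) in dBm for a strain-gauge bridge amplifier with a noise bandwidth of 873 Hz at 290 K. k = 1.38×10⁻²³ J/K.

P_n = kTB = 1.38×10⁻²³ × 290 × 8.73×10² = 3.49×10⁻¹⁸ W
In dBm: 10 log₁₀(3.49×10⁻¹⁸ / 10⁻³) = −144.6 dBm

−144.6 dBm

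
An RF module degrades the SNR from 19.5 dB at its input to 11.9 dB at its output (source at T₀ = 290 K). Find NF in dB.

NF (dB) = SNR_in(dB) − SNR_out(dB) when the source is at T₀
NF = 19.5 − 11.9 = 7.6 dB

7.6 dB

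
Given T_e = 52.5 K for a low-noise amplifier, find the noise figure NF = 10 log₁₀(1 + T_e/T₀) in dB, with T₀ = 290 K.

F = 1 + T_e/T₀ = 1 + 52.5/290 = 1.18103
NF = 10 log₁₀(1.18103) = 0.723 dB

0.723 dB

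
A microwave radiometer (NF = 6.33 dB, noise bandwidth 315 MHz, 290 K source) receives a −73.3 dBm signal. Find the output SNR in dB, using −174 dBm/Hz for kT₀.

9.4 dB

Noise floor: N = −174 + 10 log₁₀(B) + NF
10 log₁₀(3.15×10⁸) = 84.98 dB
N = −174 + 84.98 + 6.33 = −82.69 dBm
SNR = P_sig − N = −73.3 − (−82.69) = 9.39 dB → 9.4 dB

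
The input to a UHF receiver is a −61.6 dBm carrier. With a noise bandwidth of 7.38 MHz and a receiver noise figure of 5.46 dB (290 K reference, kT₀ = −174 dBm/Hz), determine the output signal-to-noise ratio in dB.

Noise floor: N = −174 + 10 log₁₀(B) + NF
10 log₁₀(7.38×10⁶) = 68.68 dB
N = −174 + 68.68 + 5.46 = −99.86 dBm
SNR = P_sig − N = −61.6 − (−99.86) = 38.26 dB → 38.3 dB

38.3 dB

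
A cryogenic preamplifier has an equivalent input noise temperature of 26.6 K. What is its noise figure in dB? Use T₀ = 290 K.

0.381 dB

F = 1 + T_e/T₀ = 1 + 26.6/290 = 1.09172
NF = 10 log₁₀(1.09172) = 0.381 dB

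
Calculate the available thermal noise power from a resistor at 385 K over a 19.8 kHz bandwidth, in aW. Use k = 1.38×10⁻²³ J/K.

105 aW

P_n = kTB = 1.38×10⁻²³ × 385 × 1.98×10⁴ = 1.05×10⁻¹⁶ W = 105 aW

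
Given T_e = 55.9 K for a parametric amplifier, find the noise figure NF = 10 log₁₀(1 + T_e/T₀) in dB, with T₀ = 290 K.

0.766 dB

F = 1 + T_e/T₀ = 1 + 55.9/290 = 1.19276
NF = 10 log₁₀(1.19276) = 0.766 dB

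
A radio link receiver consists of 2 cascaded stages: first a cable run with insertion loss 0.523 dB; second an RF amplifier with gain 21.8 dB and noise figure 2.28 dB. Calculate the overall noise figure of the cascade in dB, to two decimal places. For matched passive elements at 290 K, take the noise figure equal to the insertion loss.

2.80 dB

Convert to linear (a loss of L dB is a gain of −L dB): F_i = 10^(NF_i/10), G_i = 10^(G_i,dB/10)
  Stage 1: F_1 = 10^(0.523/10) = 1.128, G_1 = 10^(−0.523/10) = 0.8865
  Stage 2: F_2 = 10^(2.28/10) = 1.690, G_2 = 10^(21.8/10) = 151.4
Friis cascade:
  F = 1.128 + (1.690 − 1)/0.8865 = 1.907
NF = 10 log₁₀(1.907) = 2.80 dB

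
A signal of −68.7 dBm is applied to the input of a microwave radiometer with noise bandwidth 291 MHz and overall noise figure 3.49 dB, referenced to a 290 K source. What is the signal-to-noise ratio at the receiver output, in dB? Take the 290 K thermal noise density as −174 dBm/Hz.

17.2 dB

Noise floor: N = −174 + 10 log₁₀(B) + NF
10 log₁₀(2.91×10⁸) = 84.64 dB
N = −174 + 84.64 + 3.49 = −85.87 dBm
SNR = P_sig − N = −68.7 − (−85.87) = 17.17 dB → 17.2 dB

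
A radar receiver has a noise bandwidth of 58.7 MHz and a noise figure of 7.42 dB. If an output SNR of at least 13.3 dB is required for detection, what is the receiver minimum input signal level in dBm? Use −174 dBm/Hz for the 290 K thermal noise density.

Sensitivity = −174 + 10 log₁₀(B) + NF + SNR_min
= −174 + 77.69 + 7.42 + 13.3
= −75.59 dBm → −75.6 dBm

−75.6 dBm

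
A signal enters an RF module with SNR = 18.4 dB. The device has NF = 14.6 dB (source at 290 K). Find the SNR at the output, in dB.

By definition F = SNR_in/SNR_out, so in dB: SNR_out = SNR_in − NF
SNR_out = 18.4 − 14.6 = 3.8 dB

3.8 dB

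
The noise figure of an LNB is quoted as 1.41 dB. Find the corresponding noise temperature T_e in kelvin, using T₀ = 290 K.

111 K

F = 10^(1.41/10) = 1.38357
T_e = (F − 1)·T₀ = (1.38357 − 1) × 290 = 111 K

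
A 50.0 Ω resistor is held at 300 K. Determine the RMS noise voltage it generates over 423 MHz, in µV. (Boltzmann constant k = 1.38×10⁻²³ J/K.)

18.7 µV

V_n = √(4kTRB)
4kTRB = 4 × 1.38×10⁻²³ × 300 × 5.00×10¹ × 4.23×10⁸ = 3.50×10⁻¹⁰ V²
V_n = √(3.50×10⁻¹⁰) = 1.87×10⁻⁵ V = 18.7 µV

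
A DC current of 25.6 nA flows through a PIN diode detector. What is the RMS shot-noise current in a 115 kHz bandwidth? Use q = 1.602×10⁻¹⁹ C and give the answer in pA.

30.7 pA

I_n = √(2qI·B)
2qI·B = 2 × 1.602×10⁻¹⁹ × 2.56×10⁻⁸ × 1.15×10⁵ = 9.43×10⁻²² A²
I_n = √(9.43×10⁻²²) = 3.07×10⁻¹¹ A = 30.7 pA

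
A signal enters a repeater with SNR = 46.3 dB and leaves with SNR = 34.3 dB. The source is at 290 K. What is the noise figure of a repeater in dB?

NF (dB) = SNR_in(dB) − SNR_out(dB) when the source is at T₀
NF = 46.3 − 34.3 = 12.0 dB

12.0 dB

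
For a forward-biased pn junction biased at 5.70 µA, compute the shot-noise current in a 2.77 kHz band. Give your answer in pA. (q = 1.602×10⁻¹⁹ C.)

71.1 pA

I_n = √(2qI·B)
2qI·B = 2 × 1.602×10⁻¹⁹ × 5.70×10⁻⁶ × 2.77×10³ = 5.06×10⁻²¹ A²
I_n = √(5.06×10⁻²¹) = 7.11×10⁻¹¹ A = 71.1 pA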